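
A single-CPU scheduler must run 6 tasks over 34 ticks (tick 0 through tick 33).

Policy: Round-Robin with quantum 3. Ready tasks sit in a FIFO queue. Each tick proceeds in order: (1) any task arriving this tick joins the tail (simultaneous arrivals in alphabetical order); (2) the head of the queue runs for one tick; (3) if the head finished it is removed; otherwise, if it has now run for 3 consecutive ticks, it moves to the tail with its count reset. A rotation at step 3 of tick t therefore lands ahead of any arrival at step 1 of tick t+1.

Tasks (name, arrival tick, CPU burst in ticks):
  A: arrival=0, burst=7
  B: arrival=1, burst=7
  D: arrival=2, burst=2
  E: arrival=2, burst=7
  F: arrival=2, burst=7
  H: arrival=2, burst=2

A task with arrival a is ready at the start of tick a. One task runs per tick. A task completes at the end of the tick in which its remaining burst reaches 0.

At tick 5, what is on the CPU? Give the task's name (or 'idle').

running at tick 5 = B

t=0: queue=[A] q_used=0 → run A
t=1: queue=[A,B] q_used=1 → run A
t=2: queue=[A,B,D,E,F,H] q_used=2 → run A
t=3: queue=[B,D,E,F,H,A] q_used=0 → run B
t=4: queue=[B,D,E,F,H,A] q_used=1 → run B
t=5: queue=[B,D,E,F,H,A] q_used=2 → run B
t=6: queue=[D,E,F,H,A,B] q_used=0 → run D
t=7: queue=[D,E,F,H,A,B] q_used=1 → run D
t=8: queue=[E,F,H,A,B] q_used=0 → run E
t=9: queue=[E,F,H,A,B] q_used=1 → run E
t=10: queue=[E,F,H,A,B] q_used=2 → run E
t=11: queue=[F,H,A,B,E] q_used=0 → run F
t=12: queue=[F,H,A,B,E] q_used=1 → run F
t=13: queue=[F,H,A,B,E] q_used=2 → run F
t=14: queue=[H,A,B,E,F] q_used=0 → run H
t=15: queue=[H,A,B,E,F] q_used=1 → run H
t=16: queue=[A,B,E,F] q_used=0 → run A
t=17: queue=[A,B,E,F] q_used=1 → run A
t=18: queue=[A,B,E,F] q_used=2 → run A
t=19: queue=[B,E,F,A] q_used=0 → run B
t=20: queue=[B,E,F,A] q_used=1 → run B
t=21: queue=[B,E,F,A] q_used=2 → run B
t=22: queue=[E,F,A,B] q_used=0 → run E
t=23: queue=[E,F,A,B] q_used=1 → run E
t=24: queue=[E,F,A,B] q_used=2 → run E
t=25: queue=[F,A,B,E] q_used=0 → run F
t=26: queue=[F,A,B,E] q_used=1 → run F
t=27: queue=[F,A,B,E] q_used=2 → run F
t=28: queue=[A,B,E,F] q_used=0 → run A
t=29: queue=[B,E,F] q_used=0 → run B
t=30: queue=[E,F] q_used=0 → run E
t=31: queue=[F] q_used=0 → run F
t=32: (idle)
t=33: (idle)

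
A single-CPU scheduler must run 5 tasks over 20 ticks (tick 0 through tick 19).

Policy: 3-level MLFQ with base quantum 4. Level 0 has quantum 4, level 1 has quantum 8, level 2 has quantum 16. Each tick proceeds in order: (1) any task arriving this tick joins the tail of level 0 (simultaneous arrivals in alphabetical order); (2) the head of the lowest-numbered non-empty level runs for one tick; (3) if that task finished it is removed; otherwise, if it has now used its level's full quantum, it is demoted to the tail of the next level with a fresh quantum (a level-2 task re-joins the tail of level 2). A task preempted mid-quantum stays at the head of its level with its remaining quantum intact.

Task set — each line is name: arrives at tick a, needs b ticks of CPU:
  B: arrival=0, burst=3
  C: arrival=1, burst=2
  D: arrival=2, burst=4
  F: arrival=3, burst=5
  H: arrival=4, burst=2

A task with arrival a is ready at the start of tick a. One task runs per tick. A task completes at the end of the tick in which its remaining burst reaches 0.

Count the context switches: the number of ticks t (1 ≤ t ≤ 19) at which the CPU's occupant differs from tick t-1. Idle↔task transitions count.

t=0: L0/L1/L2 = B/-/- → run B
t=1: L0/L1/L2 = BC/-/- → run B
t=2: L0/L1/L2 = BCD/-/- → run B
t=3: L0/L1/L2 = CDF/-/- → run C
t=4: L0/L1/L2 = CDFH/-/- → run C
t=5: L0/L1/L2 = DFH/-/- → run D
t=6: L0/L1/L2 = DFH/-/- → run D
t=7: L0/L1/L2 = DFH/-/- → run D
t=8: L0/L1/L2 = DFH/-/- → run D
t=9: L0/L1/L2 = FH/-/- → run F
t=10: L0/L1/L2 = FH/-/- → run F
t=11: L0/L1/L2 = FH/-/- → run F
t=12: L0/L1/L2 = FH/-/- → run F
t=13: L0/L1/L2 = H/F/- → run H
t=14: L0/L1/L2 = H/F/- → run H
t=15: L0/L1/L2 = -/F/- → run F
t=16: (idle)
t=17: (idle)
t=18: (idle)
t=19: (idle)

context switches = 6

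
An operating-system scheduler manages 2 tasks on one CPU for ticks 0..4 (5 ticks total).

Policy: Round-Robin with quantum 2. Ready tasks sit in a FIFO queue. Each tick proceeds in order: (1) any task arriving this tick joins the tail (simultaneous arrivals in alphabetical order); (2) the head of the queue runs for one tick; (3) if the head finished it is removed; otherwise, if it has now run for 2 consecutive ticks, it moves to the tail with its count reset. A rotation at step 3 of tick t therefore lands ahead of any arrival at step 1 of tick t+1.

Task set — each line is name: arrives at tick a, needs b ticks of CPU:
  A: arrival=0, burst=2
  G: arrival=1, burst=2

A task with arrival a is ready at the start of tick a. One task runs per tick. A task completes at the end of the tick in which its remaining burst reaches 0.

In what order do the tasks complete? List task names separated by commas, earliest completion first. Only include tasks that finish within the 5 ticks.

completion order = A, G

t=0: queue=[A] q_used=0 → run A
t=1: queue=[A,G] q_used=1 → run A
t=2: queue=[G] q_used=0 → run G
t=3: queue=[G] q_used=1 → run G
t=4: (idle)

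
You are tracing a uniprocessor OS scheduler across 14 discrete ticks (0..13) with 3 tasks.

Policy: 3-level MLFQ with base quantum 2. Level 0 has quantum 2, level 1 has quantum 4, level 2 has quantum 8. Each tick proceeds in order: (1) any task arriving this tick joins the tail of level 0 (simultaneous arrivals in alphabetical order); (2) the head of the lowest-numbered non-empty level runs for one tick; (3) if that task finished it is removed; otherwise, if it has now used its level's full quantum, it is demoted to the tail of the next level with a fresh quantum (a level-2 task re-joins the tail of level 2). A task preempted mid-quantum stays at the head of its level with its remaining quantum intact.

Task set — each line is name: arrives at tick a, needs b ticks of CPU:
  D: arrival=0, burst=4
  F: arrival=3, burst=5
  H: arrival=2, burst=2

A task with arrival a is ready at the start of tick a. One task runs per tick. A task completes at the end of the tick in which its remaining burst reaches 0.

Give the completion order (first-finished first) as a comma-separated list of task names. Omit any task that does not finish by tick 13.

t=0: L0/L1/L2 = D/-/- → run D
t=1: L0/L1/L2 = D/-/- → run D
t=2: L0/L1/L2 = H/D/- → run H
t=3: L0/L1/L2 = HF/D/- → run H
t=4: L0/L1/L2 = F/D/- → run F
t=5: L0/L1/L2 = F/D/- → run F
t=6: L0/L1/L2 = -/DF/- → run D
t=7: L0/L1/L2 = -/DF/- → run D
t=8: L0/L1/L2 = -/F/- → run F
t=9: L0/L1/L2 = -/F/- → run F
t=10: L0/L1/L2 = -/F/- → run F
t=11: (idle)
t=12: (idle)
t=13: (idle)

completion order = H, D, F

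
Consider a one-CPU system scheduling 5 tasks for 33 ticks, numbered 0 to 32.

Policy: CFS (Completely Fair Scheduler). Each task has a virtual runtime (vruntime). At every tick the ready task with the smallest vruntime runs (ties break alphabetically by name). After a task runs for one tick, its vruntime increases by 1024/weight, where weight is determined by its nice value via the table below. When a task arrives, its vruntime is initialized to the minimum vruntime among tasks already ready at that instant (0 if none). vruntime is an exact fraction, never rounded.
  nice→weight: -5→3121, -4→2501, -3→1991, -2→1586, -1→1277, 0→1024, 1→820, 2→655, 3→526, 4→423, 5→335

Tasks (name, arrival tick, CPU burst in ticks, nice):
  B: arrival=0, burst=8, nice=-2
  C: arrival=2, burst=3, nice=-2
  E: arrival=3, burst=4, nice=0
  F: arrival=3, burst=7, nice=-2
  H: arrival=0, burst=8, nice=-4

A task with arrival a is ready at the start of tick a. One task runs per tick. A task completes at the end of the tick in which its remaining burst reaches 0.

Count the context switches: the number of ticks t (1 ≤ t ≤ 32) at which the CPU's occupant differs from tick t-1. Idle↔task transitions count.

context switches = 30

t=0: vr[B=0 H=0] → run B
t=1: vr[B=512/793 H=0] → run H
t=2: vr[B=512/793 C=1024/2501 H=1024/2501] → run C
t=3: vr[B=512/793 C=34304/32513 E=1024/2501 F=1024/2501 H=1024/2501] → run E
t=4: vr[B=512/793 C=34304/32513 E=3525/2501 F=1024/2501 H=1024/2501] → run F
t=5: vr[B=512/793 C=34304/32513 E=3525/2501 F=34304/32513 H=1024/2501] → run H
t=6: vr[B=512/793 C=34304/32513 E=3525/2501 F=34304/32513 H=2048/2501] → run B
t=7: vr[B=1024/793 C=34304/32513 E=3525/2501 F=34304/32513 H=2048/2501] → run H
t=8: vr[B=1024/793 C=34304/32513 E=3525/2501 F=34304/32513 H=3072/2501] → run C
t=9: vr[B=1024/793 C=55296/32513 E=3525/2501 F=34304/32513 H=3072/2501] → run F
t=10: vr[B=1024/793 C=55296/32513 E=3525/2501 F=55296/32513 H=3072/2501] → run H
t=11: vr[B=1024/793 C=55296/32513 E=3525/2501 F=55296/32513 H=4096/2501] → run B
t=12: vr[B=1536/793 C=55296/32513 E=3525/2501 F=55296/32513 H=4096/2501] → run E
t=13: vr[B=1536/793 C=55296/32513 E=6026/2501 F=55296/32513 H=4096/2501] → run H
t=14: vr[B=1536/793 C=55296/32513 E=6026/2501 F=55296/32513 H=5120/2501] → run C
t=15: vr[B=1536/793 E=6026/2501 F=55296/32513 H=5120/2501] → run F
t=16: vr[B=1536/793 E=6026/2501 F=76288/32513 H=5120/2501] → run B
t=17: vr[B=2048/793 E=6026/2501 F=76288/32513 H=5120/2501] → run H
t=18: vr[B=2048/793 E=6026/2501 F=76288/32513 H=6144/2501] → run F
t=19: vr[B=2048/793 E=6026/2501 F=97280/32513 H=6144/2501] → run E
t=20: vr[B=2048/793 E=8527/2501 F=97280/32513 H=6144/2501] → run H
t=21: vr[B=2048/793 E=8527/2501 F=97280/32513 H=7168/2501] → run B
t=22: vr[B=2560/793 E=8527/2501 F=97280/32513 H=7168/2501] → run H
t=23: vr[B=2560/793 E=8527/2501 F=97280/32513] → run F
t=24: vr[B=2560/793 E=8527/2501 F=118272/32513] → run B
t=25: vr[B=3072/793 E=8527/2501 F=118272/32513] → run E
t=26: vr[B=3072/793 F=118272/32513] → run F
t=27: vr[B=3072/793 F=139264/32513] → run B
t=28: vr[B=3584/793 F=139264/32513] → run F
t=29: vr[B=3584/793] → run B
t=30: (idle)
t=31: (idle)
t=32: (idle)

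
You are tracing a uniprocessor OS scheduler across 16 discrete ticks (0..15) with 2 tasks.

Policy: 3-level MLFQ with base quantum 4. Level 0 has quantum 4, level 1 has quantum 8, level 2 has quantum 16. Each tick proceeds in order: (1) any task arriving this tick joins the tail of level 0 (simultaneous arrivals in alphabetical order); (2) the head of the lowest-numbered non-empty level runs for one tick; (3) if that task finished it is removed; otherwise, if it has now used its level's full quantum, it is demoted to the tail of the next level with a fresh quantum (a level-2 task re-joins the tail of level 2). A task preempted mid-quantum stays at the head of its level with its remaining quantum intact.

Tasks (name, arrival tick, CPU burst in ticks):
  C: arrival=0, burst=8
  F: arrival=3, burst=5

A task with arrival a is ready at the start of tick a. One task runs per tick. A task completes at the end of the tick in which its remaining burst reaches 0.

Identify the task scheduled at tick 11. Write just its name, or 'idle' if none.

running at tick 11 = C

t=0: L0/L1/L2 = C/-/- → run C
t=1: L0/L1/L2 = C/-/- → run C
t=2: L0/L1/L2 = C/-/- → run C
t=3: L0/L1/L2 = CF/-/- → run C
t=4: L0/L1/L2 = F/C/- → run F
t=5: L0/L1/L2 = F/C/- → run F
t=6: L0/L1/L2 = F/C/- → run F
t=7: L0/L1/L2 = F/C/- → run F
t=8: L0/L1/L2 = -/CF/- → run C
t=9: L0/L1/L2 = -/CF/- → run C
t=10: L0/L1/L2 = -/CF/- → run C
t=11: L0/L1/L2 = -/CF/- → run C
t=12: L0/L1/L2 = -/F/- → run F
t=13: (idle)
t=14: (idle)
t=15: (idle)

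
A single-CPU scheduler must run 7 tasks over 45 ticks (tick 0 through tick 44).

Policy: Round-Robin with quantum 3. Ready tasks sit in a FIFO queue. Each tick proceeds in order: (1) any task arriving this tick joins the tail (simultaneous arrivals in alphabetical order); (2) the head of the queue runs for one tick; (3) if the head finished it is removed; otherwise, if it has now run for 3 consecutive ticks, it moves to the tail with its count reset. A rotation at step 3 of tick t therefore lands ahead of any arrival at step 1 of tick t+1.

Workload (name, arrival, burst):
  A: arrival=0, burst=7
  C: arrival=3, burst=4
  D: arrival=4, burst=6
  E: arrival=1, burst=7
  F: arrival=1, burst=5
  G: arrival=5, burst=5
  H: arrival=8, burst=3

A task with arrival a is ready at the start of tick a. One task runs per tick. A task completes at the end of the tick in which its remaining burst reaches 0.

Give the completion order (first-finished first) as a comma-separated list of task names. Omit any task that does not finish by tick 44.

t=0: queue=[A] q_used=0 → run A
t=1: queue=[A,E,F] q_used=1 → run A
t=2: queue=[A,E,F] q_used=2 → run A
t=3: queue=[E,F,A,C] q_used=0 → run E
t=4: queue=[E,F,A,C,D] q_used=1 → run E
t=5: queue=[E,F,A,C,D,G] q_used=2 → run E
t=6: queue=[F,A,C,D,G,E] q_used=0 → run F
t=7: queue=[F,A,C,D,G,E] q_used=1 → run F
t=8: queue=[F,A,C,D,G,E,H] q_used=2 → run F
t=9: queue=[A,C,D,G,E,H,F] q_used=0 → run A
t=10: queue=[A,C,D,G,E,H,F] q_used=1 → run A
t=11: queue=[A,C,D,G,E,H,F] q_used=2 → run A
t=12: queue=[C,D,G,E,H,F,A] q_used=0 → run C
t=13: queue=[C,D,G,E,H,F,A] q_used=1 → run C
t=14: queue=[C,D,G,E,H,F,A] q_used=2 → run C
t=15: queue=[D,G,E,H,F,A,C] q_used=0 → run D
t=16: queue=[D,G,E,H,F,A,C] q_used=1 → run D
t=17: queue=[D,G,E,H,F,A,C] q_used=2 → run D
t=18: queue=[G,E,H,F,A,C,D] q_used=0 → run G
t=19: queue=[G,E,H,F,A,C,D] q_used=1 → run G
t=20: queue=[G,E,H,F,A,C,D] q_used=2 → run G
t=21: queue=[E,H,F,A,C,D,G] q_used=0 → run E
t=22: queue=[E,H,F,A,C,D,G] q_used=1 → run E
t=23: queue=[E,H,F,A,C,D,G] q_used=2 → run E
t=24: queue=[H,F,A,C,D,G,E] q_used=0 → run H
t=25: queue=[H,F,A,C,D,G,E] q_used=1 → run H
t=26: queue=[H,F,A,C,D,G,E] q_used=2 → run H
t=27: queue=[F,A,C,D,G,E] q_used=0 → run F
t=28: queue=[F,A,C,D,G,E] q_used=1 → run F
t=29: queue=[A,C,D,G,E] q_used=0 → run A
t=30: queue=[C,D,G,E] q_used=0 → run C
t=31: queue=[D,G,E] q_used=0 → run D
t=32: queue=[D,G,E] q_used=1 → run D
t=33: queue=[D,G,E] q_used=2 → run D
t=34: queue=[G,E] q_used=0 → run G
t=35: queue=[G,E] q_used=1 → run G
t=36: queue=[E] q_used=0 → run E
t=37: (idle)
t=38: (idle)
t=39: (idle)
t=40: (idle)
t=41: (idle)
t=42: (idle)
t=43: (idle)
t=44: (idle)

completion order = H, F, A, C, D, G, E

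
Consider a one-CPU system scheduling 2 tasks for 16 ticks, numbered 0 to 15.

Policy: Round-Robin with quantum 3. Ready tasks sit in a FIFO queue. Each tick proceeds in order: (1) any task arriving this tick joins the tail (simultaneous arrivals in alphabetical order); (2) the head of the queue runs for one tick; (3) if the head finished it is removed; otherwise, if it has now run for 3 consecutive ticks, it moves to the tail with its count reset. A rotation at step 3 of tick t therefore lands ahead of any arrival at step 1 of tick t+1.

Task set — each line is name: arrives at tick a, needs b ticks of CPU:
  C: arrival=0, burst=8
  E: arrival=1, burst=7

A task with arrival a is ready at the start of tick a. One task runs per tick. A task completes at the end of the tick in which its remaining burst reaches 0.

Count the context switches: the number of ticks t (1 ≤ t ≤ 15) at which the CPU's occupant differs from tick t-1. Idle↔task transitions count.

t=0: queue=[C] q_used=0 → run C
t=1: queue=[C,E] q_used=1 → run C
t=2: queue=[C,E] q_used=2 → run C
t=3: queue=[E,C] q_used=0 → run E
t=4: queue=[E,C] q_used=1 → run E
t=5: queue=[E,C] q_used=2 → run E
t=6: queue=[C,E] q_used=0 → run C
t=7: queue=[C,E] q_used=1 → run C
t=8: queue=[C,E] q_used=2 → run C
t=9: queue=[E,C] q_used=0 → run E
t=10: queue=[E,C] q_used=1 → run E
t=11: queue=[E,C] q_used=2 → run E
t=12: queue=[C,E] q_used=0 → run C
t=13: queue=[C,E] q_used=1 → run C
t=14: queue=[E] q_used=0 → run E
t=15: (idle)

context switches = 6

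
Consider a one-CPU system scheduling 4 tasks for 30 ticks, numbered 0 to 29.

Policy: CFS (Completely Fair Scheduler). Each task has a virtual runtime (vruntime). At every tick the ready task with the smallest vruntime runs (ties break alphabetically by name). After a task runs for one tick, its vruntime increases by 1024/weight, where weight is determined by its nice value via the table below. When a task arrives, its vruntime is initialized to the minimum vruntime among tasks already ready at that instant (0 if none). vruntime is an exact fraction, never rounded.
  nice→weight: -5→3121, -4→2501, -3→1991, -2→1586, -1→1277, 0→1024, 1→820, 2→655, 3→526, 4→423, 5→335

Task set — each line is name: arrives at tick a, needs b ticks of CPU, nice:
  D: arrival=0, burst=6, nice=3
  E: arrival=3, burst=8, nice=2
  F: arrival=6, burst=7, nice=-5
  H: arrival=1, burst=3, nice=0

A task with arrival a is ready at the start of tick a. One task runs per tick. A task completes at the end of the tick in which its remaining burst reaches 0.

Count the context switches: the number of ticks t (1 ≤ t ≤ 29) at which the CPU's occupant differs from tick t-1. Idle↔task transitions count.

context switches = 17

t=0: vr[D=0] → run D
t=1: vr[D=512/263 H=512/263] → run D
t=2: vr[D=1024/263 H=512/263] → run H
t=3: vr[D=1024/263 E=775/263 H=775/263] → run E
t=4: vr[D=1024/263 E=776937/172265 H=775/263] → run H
t=5: vr[D=1024/263 E=776937/172265 H=1038/263] → run D
t=6: vr[D=1536/263 E=776937/172265 F=1038/263 H=1038/263] → run F
t=7: vr[D=1536/263 E=776937/172265 F=3508910/820823 H=1038/263] → run H
t=8: vr[D=1536/263 E=776937/172265 F=3508910/820823] → run F
t=9: vr[D=1536/263 E=776937/172265 F=3778222/820823] → run E
t=10: vr[D=1536/263 E=1046249/172265 F=3778222/820823] → run F
t=11: vr[D=1536/263 E=1046249/172265 F=4047534/820823] → run F
t=12: vr[D=1536/263 E=1046249/172265 F=4316846/820823] → run F
t=13: vr[D=1536/263 E=1046249/172265 F=4586158/820823] → run F
t=14: vr[D=1536/263 E=1046249/172265 F=4855470/820823] → run D
t=15: vr[D=2048/263 E=1046249/172265 F=4855470/820823] → run F
t=16: vr[D=2048/263 E=1046249/172265] → run E
t=17: vr[D=2048/263 E=1315561/172265] → run E
t=18: vr[D=2048/263 E=1584873/172265] → run D
t=19: vr[D=2560/263 E=1584873/172265] → run E
t=20: vr[D=2560/263 E=370837/34453] → run D
t=21: vr[E=370837/34453] → run E
t=22: vr[E=2123497/172265] → run E
t=23: vr[E=2392809/172265] → run E
t=24: (idle)
t=25: (idle)
t=26: (idle)
t=27: (idle)
t=28: (idle)
t=29: (idle)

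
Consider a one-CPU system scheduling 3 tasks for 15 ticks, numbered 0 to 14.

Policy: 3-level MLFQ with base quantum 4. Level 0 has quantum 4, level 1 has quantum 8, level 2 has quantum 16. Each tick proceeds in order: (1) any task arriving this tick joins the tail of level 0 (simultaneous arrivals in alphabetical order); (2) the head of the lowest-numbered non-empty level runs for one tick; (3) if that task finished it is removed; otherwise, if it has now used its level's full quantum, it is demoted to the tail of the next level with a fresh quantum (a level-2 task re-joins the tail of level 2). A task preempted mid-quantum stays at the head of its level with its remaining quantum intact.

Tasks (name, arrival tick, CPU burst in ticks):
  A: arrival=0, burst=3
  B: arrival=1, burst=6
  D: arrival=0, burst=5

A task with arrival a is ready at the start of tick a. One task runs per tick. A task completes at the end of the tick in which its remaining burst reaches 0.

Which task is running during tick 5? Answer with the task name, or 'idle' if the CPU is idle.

t=0: L0/L1/L2 = AD/-/- → run A
t=1: L0/L1/L2 = ADB/-/- → run A
t=2: L0/L1/L2 = ADB/-/- → run A
t=3: L0/L1/L2 = DB/-/- → run D
t=4: L0/L1/L2 = DB/-/- → run D
t=5: L0/L1/L2 = DB/-/- → run D
t=6: L0/L1/L2 = DB/-/- → run D
t=7: L0/L1/L2 = B/D/- → run B
t=8: L0/L1/L2 = B/D/- → run B
t=9: L0/L1/L2 = B/D/- → run B
t=10: L0/L1/L2 = B/D/- → run B
t=11: L0/L1/L2 = -/DB/- → run D
t=12: L0/L1/L2 = -/B/- → run B
t=13: L0/L1/L2 = -/B/- → run B
t=14: (idle)

running at tick 5 = D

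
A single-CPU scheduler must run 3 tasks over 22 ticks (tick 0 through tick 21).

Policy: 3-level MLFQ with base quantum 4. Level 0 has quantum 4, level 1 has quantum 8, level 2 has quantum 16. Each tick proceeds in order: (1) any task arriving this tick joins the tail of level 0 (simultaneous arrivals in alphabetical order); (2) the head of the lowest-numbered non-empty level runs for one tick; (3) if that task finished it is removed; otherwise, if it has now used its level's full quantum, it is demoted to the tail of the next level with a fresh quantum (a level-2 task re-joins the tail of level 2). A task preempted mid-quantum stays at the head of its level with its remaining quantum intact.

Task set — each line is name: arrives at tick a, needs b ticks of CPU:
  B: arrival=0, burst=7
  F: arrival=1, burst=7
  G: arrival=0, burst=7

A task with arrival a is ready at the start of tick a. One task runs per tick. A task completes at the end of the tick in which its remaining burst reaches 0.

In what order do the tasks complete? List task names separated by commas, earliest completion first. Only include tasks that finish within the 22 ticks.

t=0: L0/L1/L2 = BG/-/- → run B
t=1: L0/L1/L2 = BGF/-/- → run B
t=2: L0/L1/L2 = BGF/-/- → run B
t=3: L0/L1/L2 = BGF/-/- → run B
t=4: L0/L1/L2 = GF/B/- → run G
t=5: L0/L1/L2 = GF/B/- → run G
t=6: L0/L1/L2 = GF/B/- → run G
t=7: L0/L1/L2 = GF/B/- → run G
t=8: L0/L1/L2 = F/BG/- → run F
t=9: L0/L1/L2 = F/BG/- → run F
t=10: L0/L1/L2 = F/BG/- → run F
t=11: L0/L1/L2 = F/BG/- → run F
t=12: L0/L1/L2 = -/BGF/- → run B
t=13: L0/L1/L2 = -/BGF/- → run B
t=14: L0/L1/L2 = -/BGF/- → run B
t=15: L0/L1/L2 = -/GF/- → run G
t=16: L0/L1/L2 = -/GF/- → run G
t=17: L0/L1/L2 = -/GF/- → run G
t=18: L0/L1/L2 = -/F/- → run F
t=19: L0/L1/L2 = -/F/- → run F
t=20: L0/L1/L2 = -/F/- → run F
t=21: (idle)

completion order = B, G, F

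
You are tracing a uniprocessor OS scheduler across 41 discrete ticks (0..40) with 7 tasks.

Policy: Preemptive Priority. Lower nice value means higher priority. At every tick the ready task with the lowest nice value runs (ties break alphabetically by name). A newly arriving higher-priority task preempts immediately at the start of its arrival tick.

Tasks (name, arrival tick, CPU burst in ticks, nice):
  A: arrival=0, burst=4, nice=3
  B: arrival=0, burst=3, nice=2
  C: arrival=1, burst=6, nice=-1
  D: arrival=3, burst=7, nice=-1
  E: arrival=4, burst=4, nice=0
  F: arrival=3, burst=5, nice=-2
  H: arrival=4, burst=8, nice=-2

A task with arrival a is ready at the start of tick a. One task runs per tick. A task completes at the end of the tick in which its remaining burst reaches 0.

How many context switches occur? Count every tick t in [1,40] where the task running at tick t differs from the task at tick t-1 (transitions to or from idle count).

context switches = 9

t=0: ready={A,B} → run B
t=1: ready={A,B,C} → run C
t=2: ready={A,B,C} → run C
t=3: ready={A,B,C,D,F} → run F
t=4: ready={A,B,C,D,E,F,H} → run F
t=5: ready={A,B,C,D,E,F,H} → run F
t=6: ready={A,B,C,D,E,F,H} → run F
t=7: ready={A,B,C,D,E,F,H} → run F
t=8: ready={A,B,C,D,E,H} → run H
t=9: ready={A,B,C,D,E,H} → run H
t=10: ready={A,B,C,D,E,H} → run H
t=11: ready={A,B,C,D,E,H} → run H
t=12: ready={A,B,C,D,E,H} → run H
t=13: ready={A,B,C,D,E,H} → run H
t=14: ready={A,B,C,D,E,H} → run H
t=15: ready={A,B,C,D,E,H} → run H
t=16: ready={A,B,C,D,E} → run C
t=17: ready={A,B,C,D,E} → run C
t=18: ready={A,B,C,D,E} → run C
t=19: ready={A,B,C,D,E} → run C
t=20: ready={A,B,D,E} → run D
t=21: ready={A,B,D,E} → run D
t=22: ready={A,B,D,E} → run D
t=23: ready={A,B,D,E} → run D
t=24: ready={A,B,D,E} → run D
t=25: ready={A,B,D,E} → run D
t=26: ready={A,B,D,E} → run D
t=27: ready={A,B,E} → run E
t=28: ready={A,B,E} → run E
t=29: ready={A,B,E} → run E
t=30: ready={A,B,E} → run E
t=31: ready={A,B} → run B
t=32: ready={A,B} → run B
t=33: ready={A} → run A
t=34: ready={A} → run A
t=35: ready={A} → run A
t=36: ready={A} → run A
t=37: (idle)
t=38: (idle)
t=39: (idle)
t=40: (idle)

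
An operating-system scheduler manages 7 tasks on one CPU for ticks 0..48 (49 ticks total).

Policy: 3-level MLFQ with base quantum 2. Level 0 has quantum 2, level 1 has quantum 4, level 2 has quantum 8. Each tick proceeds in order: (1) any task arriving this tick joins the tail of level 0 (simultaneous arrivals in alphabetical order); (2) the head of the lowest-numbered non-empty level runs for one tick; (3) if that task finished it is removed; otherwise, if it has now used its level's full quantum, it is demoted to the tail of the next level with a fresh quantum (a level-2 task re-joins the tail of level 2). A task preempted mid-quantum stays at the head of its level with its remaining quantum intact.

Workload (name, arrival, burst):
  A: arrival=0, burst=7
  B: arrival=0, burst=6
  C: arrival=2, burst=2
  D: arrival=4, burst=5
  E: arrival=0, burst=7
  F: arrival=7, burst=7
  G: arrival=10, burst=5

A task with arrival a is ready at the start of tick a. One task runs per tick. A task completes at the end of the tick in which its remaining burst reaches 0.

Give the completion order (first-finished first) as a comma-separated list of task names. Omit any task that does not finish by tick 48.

completion order = C, B, D, G, A, E, F

t=0: L0/L1/L2 = ABE/-/- → run A
t=1: L0/L1/L2 = ABE/-/- → run A
t=2: L0/L1/L2 = BEC/A/- → run B
t=3: L0/L1/L2 = BEC/A/- → run B
t=4: L0/L1/L2 = ECD/AB/- → run E
t=5: L0/L1/L2 = ECD/AB/- → run E
t=6: L0/L1/L2 = CD/ABE/- → run C
t=7: L0/L1/L2 = CDF/ABE/- → run C
t=8: L0/L1/L2 = DF/ABE/- → run D
t=9: L0/L1/L2 = DF/ABE/- → run D
t=10: L0/L1/L2 = FG/ABED/- → run F
t=11: L0/L1/L2 = FG/ABED/- → run F
t=12: L0/L1/L2 = G/ABEDF/- → run G
t=13: L0/L1/L2 = G/ABEDF/- → run G
t=14: L0/L1/L2 = -/ABEDFG/- → run A
t=15: L0/L1/L2 = -/ABEDFG/- → run A
t=16: L0/L1/L2 = -/ABEDFG/- → run A
t=17: L0/L1/L2 = -/ABEDFG/- → run A
t=18: L0/L1/L2 = -/BEDFG/A → run B
t=19: L0/L1/L2 = -/BEDFG/A → run B
t=20: L0/L1/L2 = -/BEDFG/A → run B
t=21: L0/L1/L2 = -/BEDFG/A → run B
t=22: L0/L1/L2 = -/EDFG/A → run E
t=23: L0/L1/L2 = -/EDFG/A → run E
t=24: L0/L1/L2 = -/EDFG/A → run E
t=25: L0/L1/L2 = -/EDFG/A → run E
t=26: L0/L1/L2 = -/DFG/AE → run D
t=27: L0/L1/L2 = -/DFG/AE → run D
t=28: L0/L1/L2 = -/DFG/AE → run D
t=29: L0/L1/L2 = -/FG/AE → run F
t=30: L0/L1/L2 = -/FG/AE → run F
t=31: L0/L1/L2 = -/FG/AE → run F
t=32: L0/L1/L2 = -/FG/AE → run F
t=33: L0/L1/L2 = -/G/AEF → run G
t=34: L0/L1/L2 = -/G/AEF → run G
t=35: L0/L1/L2 = -/G/AEF → run G
t=36: L0/L1/L2 = -/-/AEF → run A
t=37: L0/L1/L2 = -/-/EF → run E
t=38: L0/L1/L2 = -/-/F → run F
t=39: (idle)
t=40: (idle)
t=41: (idle)
t=42: (idle)
t=43: (idle)
t=44: (idle)
t=45: (idle)
t=46: (idle)
t=47: (idle)
t=48: (idle)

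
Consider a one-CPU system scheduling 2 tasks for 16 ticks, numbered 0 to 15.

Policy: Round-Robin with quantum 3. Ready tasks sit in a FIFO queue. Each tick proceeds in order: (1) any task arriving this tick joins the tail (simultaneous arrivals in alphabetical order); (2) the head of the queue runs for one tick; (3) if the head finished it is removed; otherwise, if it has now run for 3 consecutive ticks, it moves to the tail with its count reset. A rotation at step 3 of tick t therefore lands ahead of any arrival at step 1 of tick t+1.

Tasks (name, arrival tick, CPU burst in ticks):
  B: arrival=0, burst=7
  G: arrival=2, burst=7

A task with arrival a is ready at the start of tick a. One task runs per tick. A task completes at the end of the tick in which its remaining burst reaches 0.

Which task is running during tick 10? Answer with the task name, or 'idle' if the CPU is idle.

running at tick 10 = G

t=0: queue=[B] q_used=0 → run B
t=1: queue=[B] q_used=1 → run B
t=2: queue=[B,G] q_used=2 → run B
t=3: queue=[G,B] q_used=0 → run G
t=4: queue=[G,B] q_used=1 → run G
t=5: queue=[G,B] q_used=2 → run G
t=6: queue=[B,G] q_used=0 → run B
t=7: queue=[B,G] q_used=1 → run B
t=8: queue=[B,G] q_used=2 → run B
t=9: queue=[G,B] q_used=0 → run G
t=10: queue=[G,B] q_used=1 → run G
t=11: queue=[G,B] q_used=2 → run G
t=12: queue=[B,G] q_used=0 → run B
t=13: queue=[G] q_used=0 → run G
t=14: (idle)
t=15: (idle)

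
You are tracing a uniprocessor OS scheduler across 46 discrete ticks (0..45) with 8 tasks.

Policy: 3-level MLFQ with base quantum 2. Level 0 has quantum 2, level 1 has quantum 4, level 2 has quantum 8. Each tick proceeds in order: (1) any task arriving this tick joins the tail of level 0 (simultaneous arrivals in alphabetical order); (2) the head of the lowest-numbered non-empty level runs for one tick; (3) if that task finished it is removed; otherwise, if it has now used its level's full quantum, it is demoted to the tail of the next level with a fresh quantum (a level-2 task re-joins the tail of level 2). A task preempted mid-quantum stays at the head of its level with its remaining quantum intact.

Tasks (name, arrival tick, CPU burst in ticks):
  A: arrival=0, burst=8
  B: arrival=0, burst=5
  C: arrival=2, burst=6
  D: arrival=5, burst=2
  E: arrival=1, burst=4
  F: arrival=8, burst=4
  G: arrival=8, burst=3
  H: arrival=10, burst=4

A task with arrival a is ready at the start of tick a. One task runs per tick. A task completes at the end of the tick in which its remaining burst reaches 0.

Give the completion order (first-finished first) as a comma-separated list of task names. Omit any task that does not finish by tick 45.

completion order = D, B, E, C, F, G, H, A

t=0: L0/L1/L2 = AB/-/- → run A
t=1: L0/L1/L2 = ABE/-/- → run A
t=2: L0/L1/L2 = BEC/A/- → run B
t=3: L0/L1/L2 = BEC/A/- → run B
t=4: L0/L1/L2 = EC/AB/- → run E
t=5: L0/L1/L2 = ECD/AB/- → run E
t=6: L0/L1/L2 = CD/ABE/- → run C
t=7: L0/L1/L2 = CD/ABE/- → run C
t=8: L0/L1/L2 = DFG/ABEC/- → run D
t=9: L0/L1/L2 = DFG/ABEC/- → run D
t=10: L0/L1/L2 = FGH/ABEC/- → run F
t=11: L0/L1/L2 = FGH/ABEC/- → run F
t=12: L0/L1/L2 = GH/ABECF/- → run G
t=13: L0/L1/L2 = GH/ABECF/- → run G
t=14: L0/L1/L2 = H/ABECFG/- → run H
t=15: L0/L1/L2 = H/ABECFG/- → run H
t=16: L0/L1/L2 = -/ABECFGH/- → run A
t=17: L0/L1/L2 = -/ABECFGH/- → run A
t=18: L0/L1/L2 = -/ABECFGH/- → run A
t=19: L0/L1/L2 = -/ABECFGH/- → run A
t=20: L0/L1/L2 = -/BECFGH/A → run B
t=21: L0/L1/L2 = -/BECFGH/A → run B
t=22: L0/L1/L2 = -/BECFGH/A → run B
t=23: L0/L1/L2 = -/ECFGH/A → run E
t=24: L0/L1/L2 = -/ECFGH/A → run E
t=25: L0/L1/L2 = -/CFGH/A → run C
t=26: L0/L1/L2 = -/CFGH/A → run C
t=27: L0/L1/L2 = -/CFGH/A → run C
t=28: L0/L1/L2 = -/CFGH/A → run C
t=29: L0/L1/L2 = -/FGH/A → run F
t=30: L0/L1/L2 = -/FGH/A → run F
t=31: L0/L1/L2 = -/GH/A → run G
t=32: L0/L1/L2 = -/H/A → run H
t=33: L0/L1/L2 = -/H/A → run H
t=34: L0/L1/L2 = -/-/A → run A
t=35: L0/L1/L2 = -/-/A → run A
t=36: (idle)
t=37: (idle)
t=38: (idle)
t=39: (idle)
t=40: (idle)
t=41: (idle)
t=42: (idle)
t=43: (idle)
t=44: (idle)
t=45: (idle)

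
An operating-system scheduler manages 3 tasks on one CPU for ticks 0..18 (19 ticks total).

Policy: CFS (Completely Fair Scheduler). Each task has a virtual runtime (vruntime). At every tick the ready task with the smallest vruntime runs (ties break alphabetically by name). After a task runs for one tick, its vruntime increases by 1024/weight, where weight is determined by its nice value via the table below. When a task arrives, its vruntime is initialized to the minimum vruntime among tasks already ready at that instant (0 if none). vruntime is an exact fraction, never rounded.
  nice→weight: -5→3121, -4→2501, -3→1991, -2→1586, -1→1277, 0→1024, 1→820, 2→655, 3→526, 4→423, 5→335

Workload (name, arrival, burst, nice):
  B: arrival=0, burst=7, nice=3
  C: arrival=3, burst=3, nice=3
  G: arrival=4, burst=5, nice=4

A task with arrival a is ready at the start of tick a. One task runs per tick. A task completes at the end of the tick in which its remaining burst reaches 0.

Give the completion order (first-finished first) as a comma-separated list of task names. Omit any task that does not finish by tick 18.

completion order = C, B, G

t=0: vr[B=0] → run B
t=1: vr[B=512/263] → run B
t=2: vr[B=1024/263] → run B
t=3: vr[B=1536/263 C=1536/263] → run B
t=4: vr[B=2048/263 C=1536/263 G=1536/263] → run C
t=5: vr[B=2048/263 C=2048/263 G=1536/263] → run G
t=6: vr[B=2048/263 C=2048/263 G=919040/111249] → run B
t=7: vr[B=2560/263 C=2048/263 G=919040/111249] → run C
t=8: vr[B=2560/263 C=2560/263 G=919040/111249] → run G
t=9: vr[B=2560/263 C=2560/263 G=1188352/111249] → run B
t=10: vr[B=3072/263 C=2560/263 G=1188352/111249] → run C
t=11: vr[B=3072/263 G=1188352/111249] → run G
t=12: vr[B=3072/263 G=485888/37083] → run B
t=13: vr[G=485888/37083] → run G
t=14: vr[G=1726976/111249] → run G
t=15: (idle)
t=16: (idle)
t=17: (idle)
t=18: (idle)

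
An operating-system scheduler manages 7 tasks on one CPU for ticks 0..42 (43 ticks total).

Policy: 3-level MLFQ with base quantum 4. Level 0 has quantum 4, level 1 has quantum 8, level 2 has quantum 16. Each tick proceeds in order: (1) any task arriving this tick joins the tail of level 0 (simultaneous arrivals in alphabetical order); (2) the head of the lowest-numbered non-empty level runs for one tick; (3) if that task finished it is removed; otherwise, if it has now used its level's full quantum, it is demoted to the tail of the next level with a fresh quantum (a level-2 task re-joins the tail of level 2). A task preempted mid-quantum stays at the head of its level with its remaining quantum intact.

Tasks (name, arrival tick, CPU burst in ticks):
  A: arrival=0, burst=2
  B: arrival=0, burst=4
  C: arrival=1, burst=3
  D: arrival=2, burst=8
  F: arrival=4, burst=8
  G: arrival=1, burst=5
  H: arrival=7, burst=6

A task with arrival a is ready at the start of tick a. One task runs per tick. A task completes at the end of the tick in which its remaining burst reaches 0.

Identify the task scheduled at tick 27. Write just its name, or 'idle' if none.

t=0: L0/L1/L2 = AB/-/- → run A
t=1: L0/L1/L2 = ABCG/-/- → run A
t=2: L0/L1/L2 = BCGD/-/- → run B
t=3: L0/L1/L2 = BCGD/-/- → run B
t=4: L0/L1/L2 = BCGDF/-/- → run B
t=5: L0/L1/L2 = BCGDF/-/- → run B
t=6: L0/L1/L2 = CGDF/-/- → run C
t=7: L0/L1/L2 = CGDFH/-/- → run C
t=8: L0/L1/L2 = CGDFH/-/- → run C
t=9: L0/L1/L2 = GDFH/-/- → run G
t=10: L0/L1/L2 = GDFH/-/- → run G
t=11: L0/L1/L2 = GDFH/-/- → run G
t=12: L0/L1/L2 = GDFH/-/- → run G
t=13: L0/L1/L2 = DFH/G/- → run D
t=14: L0/L1/L2 = DFH/G/- → run D
t=15: L0/L1/L2 = DFH/G/- → run D
t=16: L0/L1/L2 = DFH/G/- → run D
t=17: L0/L1/L2 = FH/GD/- → run F
t=18: L0/L1/L2 = FH/GD/- → run F
t=19: L0/L1/L2 = FH/GD/- → run F
t=20: L0/L1/L2 = FH/GD/- → run F
t=21: L0/L1/L2 = H/GDF/- → run H
t=22: L0/L1/L2 = H/GDF/- → run H
t=23: L0/L1/L2 = H/GDF/- → run H
t=24: L0/L1/L2 = H/GDF/- → run H
t=25: L0/L1/L2 = -/GDFH/- → run G
t=26: L0/L1/L2 = -/DFH/- → run D
t=27: L0/L1/L2 = -/DFH/- → run D
t=28: L0/L1/L2 = -/DFH/- → run D
t=29: L0/L1/L2 = -/DFH/- → run D
t=30: L0/L1/L2 = -/FH/- → run F
t=31: L0/L1/L2 = -/FH/- → run F
t=32: L0/L1/L2 = -/FH/- → run F
t=33: L0/L1/L2 = -/FH/- → run F
t=34: L0/L1/L2 = -/H/- → run H
t=35: L0/L1/L2 = -/H/- → run H
t=36: (idle)
t=37: (idle)
t=38: (idle)
t=39: (idle)
t=40: (idle)
t=41: (idle)
t=42: (idle)

running at tick 27 = D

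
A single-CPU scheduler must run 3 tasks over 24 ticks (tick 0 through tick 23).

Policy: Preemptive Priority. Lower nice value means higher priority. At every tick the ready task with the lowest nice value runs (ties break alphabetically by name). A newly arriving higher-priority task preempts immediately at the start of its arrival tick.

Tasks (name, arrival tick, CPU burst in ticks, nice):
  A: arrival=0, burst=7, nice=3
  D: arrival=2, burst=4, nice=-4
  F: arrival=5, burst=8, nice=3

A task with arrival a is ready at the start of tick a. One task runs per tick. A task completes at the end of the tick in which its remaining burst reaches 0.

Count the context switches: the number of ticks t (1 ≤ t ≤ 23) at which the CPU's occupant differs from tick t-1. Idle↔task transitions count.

t=0: ready={A} → run A
t=1: ready={A} → run A
t=2: ready={A,D} → run D
t=3: ready={A,D} → run D
t=4: ready={A,D} → run D
t=5: ready={A,D,F} → run D
t=6: ready={A,F} → run A
t=7: ready={A,F} → run A
t=8: ready={A,F} → run A
t=9: ready={A,F} → run A
t=10: ready={A,F} → run A
t=11: ready={F} → run F
t=12: ready={F} → run F
t=13: ready={F} → run F
t=14: ready={F} → run F
t=15: ready={F} → run F
t=16: ready={F} → run F
t=17: ready={F} → run F
t=18: ready={F} → run F
t=19: (idle)
t=20: (idle)
t=21: (idle)
t=22: (idle)
t=23: (idle)

context switches = 4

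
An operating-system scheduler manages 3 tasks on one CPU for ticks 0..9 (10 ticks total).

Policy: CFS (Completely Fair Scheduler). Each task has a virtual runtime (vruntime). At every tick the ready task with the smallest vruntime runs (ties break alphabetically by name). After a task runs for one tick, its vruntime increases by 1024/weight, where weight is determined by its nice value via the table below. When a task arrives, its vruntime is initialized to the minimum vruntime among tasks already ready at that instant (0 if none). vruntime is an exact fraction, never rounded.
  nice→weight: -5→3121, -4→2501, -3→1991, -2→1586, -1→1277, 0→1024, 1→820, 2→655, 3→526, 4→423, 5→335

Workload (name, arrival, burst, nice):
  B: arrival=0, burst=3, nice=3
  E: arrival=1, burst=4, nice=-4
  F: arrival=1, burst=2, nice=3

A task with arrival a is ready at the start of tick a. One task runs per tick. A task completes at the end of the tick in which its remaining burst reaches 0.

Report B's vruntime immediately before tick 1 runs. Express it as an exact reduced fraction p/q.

vruntime(B, start of tick 1) = 512/263

t=0: vr[B=0] → run B
t=1: vr[B=512/263 E=512/263 F=512/263] → run B
t=2: vr[B=1024/263 E=512/263 F=512/263] → run E
t=3: vr[B=1024/263 E=1549824/657763 F=512/263] → run F
t=4: vr[B=1024/263 E=1549824/657763 F=1024/263] → run E
t=5: vr[B=1024/263 E=1819136/657763 F=1024/263] → run E
t=6: vr[B=1024/263 E=2088448/657763 F=1024/263] → run E
t=7: vr[B=1024/263 F=1024/263] → run B
t=8: vr[F=1024/263] → run F
t=9: (idle)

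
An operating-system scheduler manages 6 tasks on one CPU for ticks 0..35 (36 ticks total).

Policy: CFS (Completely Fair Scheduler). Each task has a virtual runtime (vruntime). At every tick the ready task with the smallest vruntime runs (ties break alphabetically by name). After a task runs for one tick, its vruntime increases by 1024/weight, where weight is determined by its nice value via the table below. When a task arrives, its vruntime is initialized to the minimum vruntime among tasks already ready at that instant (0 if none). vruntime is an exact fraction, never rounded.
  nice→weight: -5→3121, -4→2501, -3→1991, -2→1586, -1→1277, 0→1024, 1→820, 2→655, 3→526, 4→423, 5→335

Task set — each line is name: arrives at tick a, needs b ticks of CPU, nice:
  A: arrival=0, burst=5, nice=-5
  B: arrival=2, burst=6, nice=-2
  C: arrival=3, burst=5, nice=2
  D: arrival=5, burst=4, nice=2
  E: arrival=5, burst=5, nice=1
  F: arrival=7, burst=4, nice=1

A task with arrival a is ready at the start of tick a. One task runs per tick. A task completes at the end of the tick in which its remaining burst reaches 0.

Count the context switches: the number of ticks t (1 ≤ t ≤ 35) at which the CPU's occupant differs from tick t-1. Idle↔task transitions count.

context switches = 26

t=0: vr[A=0] → run A
t=1: vr[A=1024/3121] → run A
t=2: vr[A=2048/3121 B=2048/3121] → run A
t=3: vr[A=3072/3121 B=2048/3121 C=2048/3121] → run B
t=4: vr[A=3072/3121 B=3222016/2474953 C=2048/3121] → run C
t=5: vr[A=3072/3121 B=3222016/2474953 C=4537344/2044255 D=3072/3121 E=3072/3121] → run A
t=6: vr[A=4096/3121 B=3222016/2474953 C=4537344/2044255 D=3072/3121 E=3072/3121] → run D
t=7: vr[A=4096/3121 B=3222016/2474953 C=4537344/2044255 D=5208064/2044255 E=3072/3121 F=3072/3121] → run E
t=8: vr[A=4096/3121 B=3222016/2474953 C=4537344/2044255 D=5208064/2044255 E=1428736/639805 F=3072/3121] → run F
t=9: vr[A=4096/3121 B=3222016/2474953 C=4537344/2044255 D=5208064/2044255 E=1428736/639805 F=1428736/639805] → run B
t=10: vr[A=4096/3121 B=4819968/2474953 C=4537344/2044255 D=5208064/2044255 E=1428736/639805 F=1428736/639805] → run A
t=11: vr[B=4819968/2474953 C=4537344/2044255 D=5208064/2044255 E=1428736/639805 F=1428736/639805] → run B
t=12: vr[B=6417920/2474953 C=4537344/2044255 D=5208064/2044255 E=1428736/639805 F=1428736/639805] → run C
t=13: vr[B=6417920/2474953 C=7733248/2044255 D=5208064/2044255 E=1428736/639805 F=1428736/639805] → run E
t=14: vr[B=6417920/2474953 C=7733248/2044255 D=5208064/2044255 E=2227712/639805 F=1428736/639805] → run F
t=15: vr[B=6417920/2474953 C=7733248/2044255 D=5208064/2044255 E=2227712/639805 F=2227712/639805] → run D
t=16: vr[B=6417920/2474953 C=7733248/2044255 D=8403968/2044255 E=2227712/639805 F=2227712/639805] → run B
t=17: vr[B=8015872/2474953 C=7733248/2044255 D=8403968/2044255 E=2227712/639805 F=2227712/639805] → run B
t=18: vr[B=9613824/2474953 C=7733248/2044255 D=8403968/2044255 E=2227712/639805 F=2227712/639805] → run E
t=19: vr[B=9613824/2474953 C=7733248/2044255 D=8403968/2044255 E=3026688/639805 F=2227712/639805] → run F
t=20: vr[B=9613824/2474953 C=7733248/2044255 D=8403968/2044255 E=3026688/639805 F=3026688/639805] → run C
t=21: vr[B=9613824/2474953 C=10929152/2044255 D=8403968/2044255 E=3026688/639805 F=3026688/639805] → run B
t=22: vr[C=10929152/2044255 D=8403968/2044255 E=3026688/639805 F=3026688/639805] → run D
t=23: vr[C=10929152/2044255 D=11599872/2044255 E=3026688/639805 F=3026688/639805] → run E
t=24: vr[C=10929152/2044255 D=11599872/2044255 E=3825664/639805 F=3026688/639805] → run F
t=25: vr[C=10929152/2044255 D=11599872/2044255 E=3825664/639805] → run C
t=26: vr[C=14125056/2044255 D=11599872/2044255 E=3825664/639805] → run D
t=27: vr[C=14125056/2044255 E=3825664/639805] → run E
t=28: vr[C=14125056/2044255] → run C
t=29: (idle)
t=30: (idle)
t=31: (idle)
t=32: (idle)
t=33: (idle)
t=34: (idle)
t=35: (idle)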